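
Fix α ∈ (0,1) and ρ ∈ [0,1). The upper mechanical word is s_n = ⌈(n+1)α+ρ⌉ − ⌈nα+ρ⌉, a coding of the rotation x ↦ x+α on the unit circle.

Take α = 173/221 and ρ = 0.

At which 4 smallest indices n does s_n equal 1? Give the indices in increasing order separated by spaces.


0 1 2 3

n=0: ⌈173/221⌉−⌈0/221⌉ = 1−0 = 1  ← one
n=1: ⌈346/221⌉−⌈173/221⌉ = 2−1 = 1  ← one
n=2: ⌈519/221⌉−⌈346/221⌉ = 3−2 = 1  ← one
n=3: ⌈692/221⌉−⌈519/221⌉ = 4−3 = 1  ← one
positions of the first 4 ones: 0 1 2 3


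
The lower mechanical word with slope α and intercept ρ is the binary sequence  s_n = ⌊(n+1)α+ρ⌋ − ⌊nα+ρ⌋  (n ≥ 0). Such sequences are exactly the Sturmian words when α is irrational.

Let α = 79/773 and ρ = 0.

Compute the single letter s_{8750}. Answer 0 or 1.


0

(n+1)α + ρ = (8751·79) / 773 = 691329/773
nα + ρ     = (8750·79) / 773 = 691250/773
⌊691329/773⌋ = 894,  ⌊691250/773⌋ = 894
s_{8750} = 894 − 894 = 0


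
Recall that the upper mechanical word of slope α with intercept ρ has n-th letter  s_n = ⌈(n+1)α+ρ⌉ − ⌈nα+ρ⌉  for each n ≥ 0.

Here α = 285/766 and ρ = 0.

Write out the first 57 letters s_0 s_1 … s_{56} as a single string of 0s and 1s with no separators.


101001001010010010100100101001001010010010010100100101001

n=0: ⌈(1·285)/766⌉ − ⌈(0·285)/766⌉ = ⌈285/766⌉ − ⌈0/766⌉ = 1 − 0 = 1
n=1: ⌈(2·285)/766⌉ − ⌈(1·285)/766⌉ = ⌈570/766⌉ − ⌈285/766⌉ = 1 − 1 = 0
n=2: ⌈(3·285)/766⌉ − ⌈(2·285)/766⌉ = ⌈855/766⌉ − ⌈570/766⌉ = 2 − 1 = 1
n=3: ⌈(4·285)/766⌉ − ⌈(3·285)/766⌉ = ⌈1140/766⌉ − ⌈855/766⌉ = 2 − 2 = 0
n=4: ⌈(5·285)/766⌉ − ⌈(4·285)/766⌉ = ⌈1425/766⌉ − ⌈1140/766⌉ = 2 − 2 = 0
n=5: ⌈(6·285)/766⌉ − ⌈(5·285)/766⌉ = ⌈1710/766⌉ − ⌈1425/766⌉ = 3 − 2 = 1
n=6: ⌈(7·285)/766⌉ − ⌈(6·285)/766⌉ = ⌈1995/766⌉ − ⌈1710/766⌉ = 3 − 3 = 0
n=7: ⌈(8·285)/766⌉ − ⌈(7·285)/766⌉ = ⌈2280/766⌉ − ⌈1995/766⌉ = 3 − 3 = 0
n=8: ⌈(9·285)/766⌉ − ⌈(8·285)/766⌉ = ⌈2565/766⌉ − ⌈2280/766⌉ = 4 − 3 = 1
n=9: ⌈(10·285)/766⌉ − ⌈(9·285)/766⌉ = ⌈2850/766⌉ − ⌈2565/766⌉ = 4 − 4 = 0
n=10: ⌈(11·285)/766⌉ − ⌈(10·285)/766⌉ = ⌈3135/766⌉ − ⌈2850/766⌉ = 5 − 4 = 1
n=11: ⌈(12·285)/766⌉ − ⌈(11·285)/766⌉ = ⌈3420/766⌉ − ⌈3135/766⌉ = 5 − 5 = 0
n=12: ⌈(13·285)/766⌉ − ⌈(12·285)/766⌉ = ⌈3705/766⌉ − ⌈3420/766⌉ = 5 − 5 = 0
n=13: ⌈(14·285)/766⌉ − ⌈(13·285)/766⌉ = ⌈3990/766⌉ − ⌈3705/766⌉ = 6 − 5 = 1
n=14: ⌈(15·285)/766⌉ − ⌈(14·285)/766⌉ = ⌈4275/766⌉ − ⌈3990/766⌉ = 6 − 6 = 0
n=15: ⌈(16·285)/766⌉ − ⌈(15·285)/766⌉ = ⌈4560/766⌉ − ⌈4275/766⌉ = 6 − 6 = 0
n=16: ⌈(17·285)/766⌉ − ⌈(16·285)/766⌉ = ⌈4845/766⌉ − ⌈4560/766⌉ = 7 − 6 = 1
n=17: ⌈(18·285)/766⌉ − ⌈(17·285)/766⌉ = ⌈5130/766⌉ − ⌈4845/766⌉ = 7 − 7 = 0
n=18: ⌈(19·285)/766⌉ − ⌈(18·285)/766⌉ = ⌈5415/766⌉ − ⌈5130/766⌉ = 8 − 7 = 1
n=19: ⌈(20·285)/766⌉ − ⌈(19·285)/766⌉ = ⌈5700/766⌉ − ⌈5415/766⌉ = 8 − 8 = 0
n=20: ⌈(21·285)/766⌉ − ⌈(20·285)/766⌉ = ⌈5985/766⌉ − ⌈5700/766⌉ = 8 − 8 = 0
n=21: ⌈(22·285)/766⌉ − ⌈(21·285)/766⌉ = ⌈6270/766⌉ − ⌈5985/766⌉ = 9 − 8 = 1
n=22: ⌈(23·285)/766⌉ − ⌈(22·285)/766⌉ = ⌈6555/766⌉ − ⌈6270/766⌉ = 9 − 9 = 0
n=23: ⌈(24·285)/766⌉ − ⌈(23·285)/766⌉ = ⌈6840/766⌉ − ⌈6555/766⌉ = 9 − 9 = 0
n=24: ⌈(25·285)/766⌉ − ⌈(24·285)/766⌉ = ⌈7125/766⌉ − ⌈6840/766⌉ = 10 − 9 = 1
n=25: ⌈(26·285)/766⌉ − ⌈(25·285)/766⌉ = ⌈7410/766⌉ − ⌈7125/766⌉ = 10 − 10 = 0
n=26: ⌈(27·285)/766⌉ − ⌈(26·285)/766⌉ = ⌈7695/766⌉ − ⌈7410/766⌉ = 11 − 10 = 1
n=27: ⌈(28·285)/766⌉ − ⌈(27·285)/766⌉ = ⌈7980/766⌉ − ⌈7695/766⌉ = 11 − 11 = 0
n=28: ⌈(29·285)/766⌉ − ⌈(28·285)/766⌉ = ⌈8265/766⌉ − ⌈7980/766⌉ = 11 − 11 = 0
n=29: ⌈(30·285)/766⌉ − ⌈(29·285)/766⌉ = ⌈8550/766⌉ − ⌈8265/766⌉ = 12 − 11 = 1
n=30: ⌈(31·285)/766⌉ − ⌈(30·285)/766⌉ = ⌈8835/766⌉ − ⌈8550/766⌉ = 12 − 12 = 0
n=31: ⌈(32·285)/766⌉ − ⌈(31·285)/766⌉ = ⌈9120/766⌉ − ⌈8835/766⌉ = 12 − 12 = 0
n=32: ⌈(33·285)/766⌉ − ⌈(32·285)/766⌉ = ⌈9405/766⌉ − ⌈9120/766⌉ = 13 − 12 = 1
n=33: ⌈(34·285)/766⌉ − ⌈(33·285)/766⌉ = ⌈9690/766⌉ − ⌈9405/766⌉ = 13 − 13 = 0
n=34: ⌈(35·285)/766⌉ − ⌈(34·285)/766⌉ = ⌈9975/766⌉ − ⌈9690/766⌉ = 14 − 13 = 1
n=35: ⌈(36·285)/766⌉ − ⌈(35·285)/766⌉ = ⌈10260/766⌉ − ⌈9975/766⌉ = 14 − 14 = 0
n=36: ⌈(37·285)/766⌉ − ⌈(36·285)/766⌉ = ⌈10545/766⌉ − ⌈10260/766⌉ = 14 − 14 = 0
n=37: ⌈(38·285)/766⌉ − ⌈(37·285)/766⌉ = ⌈10830/766⌉ − ⌈10545/766⌉ = 15 − 14 = 1
n=38: ⌈(39·285)/766⌉ − ⌈(38·285)/766⌉ = ⌈11115/766⌉ − ⌈10830/766⌉ = 15 − 15 = 0
n=39: ⌈(40·285)/766⌉ − ⌈(39·285)/766⌉ = ⌈11400/766⌉ − ⌈11115/766⌉ = 15 − 15 = 0
n=40: ⌈(41·285)/766⌉ − ⌈(40·285)/766⌉ = ⌈11685/766⌉ − ⌈11400/766⌉ = 16 − 15 = 1
n=41: ⌈(42·285)/766⌉ − ⌈(41·285)/766⌉ = ⌈11970/766⌉ − ⌈11685/766⌉ = 16 − 16 = 0
n=42: ⌈(43·285)/766⌉ − ⌈(42·285)/766⌉ = ⌈12255/766⌉ − ⌈11970/766⌉ = 16 − 16 = 0
n=43: ⌈(44·285)/766⌉ − ⌈(43·285)/766⌉ = ⌈12540/766⌉ − ⌈12255/766⌉ = 17 − 16 = 1
n=44: ⌈(45·285)/766⌉ − ⌈(44·285)/766⌉ = ⌈12825/766⌉ − ⌈12540/766⌉ = 17 − 17 = 0
n=45: ⌈(46·285)/766⌉ − ⌈(45·285)/766⌉ = ⌈13110/766⌉ − ⌈12825/766⌉ = 18 − 17 = 1
n=46: ⌈(47·285)/766⌉ − ⌈(46·285)/766⌉ = ⌈13395/766⌉ − ⌈13110/766⌉ = 18 − 18 = 0
n=47: ⌈(48·285)/766⌉ − ⌈(47·285)/766⌉ = ⌈13680/766⌉ − ⌈13395/766⌉ = 18 − 18 = 0
n=48: ⌈(49·285)/766⌉ − ⌈(48·285)/766⌉ = ⌈13965/766⌉ − ⌈13680/766⌉ = 19 − 18 = 1
n=49: ⌈(50·285)/766⌉ − ⌈(49·285)/766⌉ = ⌈14250/766⌉ − ⌈13965/766⌉ = 19 − 19 = 0
n=50: ⌈(51·285)/766⌉ − ⌈(50·285)/766⌉ = ⌈14535/766⌉ − ⌈14250/766⌉ = 19 − 19 = 0
n=51: ⌈(52·285)/766⌉ − ⌈(51·285)/766⌉ = ⌈14820/766⌉ − ⌈14535/766⌉ = 20 − 19 = 1
n=52: ⌈(53·285)/766⌉ − ⌈(52·285)/766⌉ = ⌈15105/766⌉ − ⌈14820/766⌉ = 20 − 20 = 0
n=53: ⌈(54·285)/766⌉ − ⌈(53·285)/766⌉ = ⌈15390/766⌉ − ⌈15105/766⌉ = 21 − 20 = 1
n=54: ⌈(55·285)/766⌉ − ⌈(54·285)/766⌉ = ⌈15675/766⌉ − ⌈15390/766⌉ = 21 − 21 = 0
n=55: ⌈(56·285)/766⌉ − ⌈(55·285)/766⌉ = ⌈15960/766⌉ − ⌈15675/766⌉ = 21 − 21 = 0
n=56: ⌈(57·285)/766⌉ − ⌈(56·285)/766⌉ = ⌈16245/766⌉ − ⌈15960/766⌉ = 22 − 21 = 1


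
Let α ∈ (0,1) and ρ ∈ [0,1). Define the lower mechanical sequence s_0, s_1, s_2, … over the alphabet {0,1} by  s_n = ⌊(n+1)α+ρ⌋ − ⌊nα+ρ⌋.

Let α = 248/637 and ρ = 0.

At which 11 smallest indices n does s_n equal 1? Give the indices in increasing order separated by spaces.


2 5 7 10 12 15 17 20 23 25 28

n=0: ⌊248/637⌋−⌊0/637⌋ = 0−0 = 0
n=1: ⌊496/637⌋−⌊248/637⌋ = 0−0 = 0
n=2: ⌊744/637⌋−⌊496/637⌋ = 1−0 = 1  ← one
n=3: ⌊992/637⌋−⌊744/637⌋ = 1−1 = 0
n=4: ⌊1240/637⌋−⌊992/637⌋ = 1−1 = 0
n=5: ⌊1488/637⌋−⌊1240/637⌋ = 2−1 = 1  ← one
n=6: ⌊1736/637⌋−⌊1488/637⌋ = 2−2 = 0
n=7: ⌊1984/637⌋−⌊1736/637⌋ = 3−2 = 1  ← one
n=8: ⌊2232/637⌋−⌊1984/637⌋ = 3−3 = 0
n=9: ⌊2480/637⌋−⌊2232/637⌋ = 3−3 = 0
n=10: ⌊2728/637⌋−⌊2480/637⌋ = 4−3 = 1  ← one
n=11: ⌊2976/637⌋−⌊2728/637⌋ = 4−4 = 0
n=12: ⌊3224/637⌋−⌊2976/637⌋ = 5−4 = 1  ← one
n=13: ⌊3472/637⌋−⌊3224/637⌋ = 5−5 = 0
n=14: ⌊3720/637⌋−⌊3472/637⌋ = 5−5 = 0
n=15: ⌊3968/637⌋−⌊3720/637⌋ = 6−5 = 1  ← one
n=16: ⌊4216/637⌋−⌊3968/637⌋ = 6−6 = 0
n=17: ⌊4464/637⌋−⌊4216/637⌋ = 7−6 = 1  ← one
n=18: ⌊4712/637⌋−⌊4464/637⌋ = 7−7 = 0
n=19: ⌊4960/637⌋−⌊4712/637⌋ = 7−7 = 0
n=20: ⌊5208/637⌋−⌊4960/637⌋ = 8−7 = 1  ← one
n=21: ⌊5456/637⌋−⌊5208/637⌋ = 8−8 = 0
n=22: ⌊5704/637⌋−⌊5456/637⌋ = 8−8 = 0
n=23: ⌊5952/637⌋−⌊5704/637⌋ = 9−8 = 1  ← one
n=24: ⌊6200/637⌋−⌊5952/637⌋ = 9−9 = 0
n=25: ⌊6448/637⌋−⌊6200/637⌋ = 10−9 = 1  ← one
n=26: ⌊6696/637⌋−⌊6448/637⌋ = 10−10 = 0
n=27: ⌊6944/637⌋−⌊6696/637⌋ = 10−10 = 0
n=28: ⌊7192/637⌋−⌊6944/637⌋ = 11−10 = 1  ← one
positions of the first 11 ones: 2 5 7 10 12 15 17 20 23 25 28


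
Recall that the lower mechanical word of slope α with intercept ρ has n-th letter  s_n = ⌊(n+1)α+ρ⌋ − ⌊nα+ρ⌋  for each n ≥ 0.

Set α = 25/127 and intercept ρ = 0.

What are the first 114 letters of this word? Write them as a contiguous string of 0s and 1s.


000001000010000100001000010000100001000010000100001000010000100000100001000010000100001000010000100001000010000100

n=0: ⌊(1·25)/127⌋ − ⌊(0·25)/127⌋ = ⌊25/127⌋ − ⌊0/127⌋ = 0 − 0 = 0
n=1: ⌊(2·25)/127⌋ − ⌊(1·25)/127⌋ = ⌊50/127⌋ − ⌊25/127⌋ = 0 − 0 = 0
n=2: ⌊(3·25)/127⌋ − ⌊(2·25)/127⌋ = ⌊75/127⌋ − ⌊50/127⌋ = 0 − 0 = 0
n=3: ⌊(4·25)/127⌋ − ⌊(3·25)/127⌋ = ⌊100/127⌋ − ⌊75/127⌋ = 0 − 0 = 0
n=4: ⌊(5·25)/127⌋ − ⌊(4·25)/127⌋ = ⌊125/127⌋ − ⌊100/127⌋ = 0 − 0 = 0
n=5: ⌊(6·25)/127⌋ − ⌊(5·25)/127⌋ = ⌊150/127⌋ − ⌊125/127⌋ = 1 − 0 = 1
n=6: ⌊(7·25)/127⌋ − ⌊(6·25)/127⌋ = ⌊175/127⌋ − ⌊150/127⌋ = 1 − 1 = 0
n=7: ⌊(8·25)/127⌋ − ⌊(7·25)/127⌋ = ⌊200/127⌋ − ⌊175/127⌋ = 1 − 1 = 0
n=8: ⌊(9·25)/127⌋ − ⌊(8·25)/127⌋ = ⌊225/127⌋ − ⌊200/127⌋ = 1 − 1 = 0
n=9: ⌊(10·25)/127⌋ − ⌊(9·25)/127⌋ = ⌊250/127⌋ − ⌊225/127⌋ = 1 − 1 = 0
n=10: ⌊(11·25)/127⌋ − ⌊(10·25)/127⌋ = ⌊275/127⌋ − ⌊250/127⌋ = 2 − 1 = 1
n=11: ⌊(12·25)/127⌋ − ⌊(11·25)/127⌋ = ⌊300/127⌋ − ⌊275/127⌋ = 2 − 2 = 0
n=12: ⌊(13·25)/127⌋ − ⌊(12·25)/127⌋ = ⌊325/127⌋ − ⌊300/127⌋ = 2 − 2 = 0
n=13: ⌊(14·25)/127⌋ − ⌊(13·25)/127⌋ = ⌊350/127⌋ − ⌊325/127⌋ = 2 − 2 = 0
n=14: ⌊(15·25)/127⌋ − ⌊(14·25)/127⌋ = ⌊375/127⌋ − ⌊350/127⌋ = 2 − 2 = 0
n=15: ⌊(16·25)/127⌋ − ⌊(15·25)/127⌋ = ⌊400/127⌋ − ⌊375/127⌋ = 3 − 2 = 1
n=16: ⌊(17·25)/127⌋ − ⌊(16·25)/127⌋ = ⌊425/127⌋ − ⌊400/127⌋ = 3 − 3 = 0
n=17: ⌊(18·25)/127⌋ − ⌊(17·25)/127⌋ = ⌊450/127⌋ − ⌊425/127⌋ = 3 − 3 = 0
n=18: ⌊(19·25)/127⌋ − ⌊(18·25)/127⌋ = ⌊475/127⌋ − ⌊450/127⌋ = 3 − 3 = 0
n=19: ⌊(20·25)/127⌋ − ⌊(19·25)/127⌋ = ⌊500/127⌋ − ⌊475/127⌋ = 3 − 3 = 0
n=20: ⌊(21·25)/127⌋ − ⌊(20·25)/127⌋ = ⌊525/127⌋ − ⌊500/127⌋ = 4 − 3 = 1
n=21: ⌊(22·25)/127⌋ − ⌊(21·25)/127⌋ = ⌊550/127⌋ − ⌊525/127⌋ = 4 − 4 = 0
n=22: ⌊(23·25)/127⌋ − ⌊(22·25)/127⌋ = ⌊575/127⌋ − ⌊550/127⌋ = 4 − 4 = 0
n=23: ⌊(24·25)/127⌋ − ⌊(23·25)/127⌋ = ⌊600/127⌋ − ⌊575/127⌋ = 4 − 4 = 0
n=24: ⌊(25·25)/127⌋ − ⌊(24·25)/127⌋ = ⌊625/127⌋ − ⌊600/127⌋ = 4 − 4 = 0
n=25: ⌊(26·25)/127⌋ − ⌊(25·25)/127⌋ = ⌊650/127⌋ − ⌊625/127⌋ = 5 − 4 = 1
n=26: ⌊(27·25)/127⌋ − ⌊(26·25)/127⌋ = ⌊675/127⌋ − ⌊650/127⌋ = 5 − 5 = 0
n=27: ⌊(28·25)/127⌋ − ⌊(27·25)/127⌋ = ⌊700/127⌋ − ⌊675/127⌋ = 5 − 5 = 0
n=28: ⌊(29·25)/127⌋ − ⌊(28·25)/127⌋ = ⌊725/127⌋ − ⌊700/127⌋ = 5 − 5 = 0
n=29: ⌊(30·25)/127⌋ − ⌊(29·25)/127⌋ = ⌊750/127⌋ − ⌊725/127⌋ = 5 − 5 = 0
n=30: ⌊(31·25)/127⌋ − ⌊(30·25)/127⌋ = ⌊775/127⌋ − ⌊750/127⌋ = 6 − 5 = 1
n=31: ⌊(32·25)/127⌋ − ⌊(31·25)/127⌋ = ⌊800/127⌋ − ⌊775/127⌋ = 6 − 6 = 0
n=32: ⌊(33·25)/127⌋ − ⌊(32·25)/127⌋ = ⌊825/127⌋ − ⌊800/127⌋ = 6 − 6 = 0
n=33: ⌊(34·25)/127⌋ − ⌊(33·25)/127⌋ = ⌊850/127⌋ − ⌊825/127⌋ = 6 − 6 = 0
n=34: ⌊(35·25)/127⌋ − ⌊(34·25)/127⌋ = ⌊875/127⌋ − ⌊850/127⌋ = 6 − 6 = 0
n=35: ⌊(36·25)/127⌋ − ⌊(35·25)/127⌋ = ⌊900/127⌋ − ⌊875/127⌋ = 7 − 6 = 1
n=36: ⌊(37·25)/127⌋ − ⌊(36·25)/127⌋ = ⌊925/127⌋ − ⌊900/127⌋ = 7 − 7 = 0
n=37: ⌊(38·25)/127⌋ − ⌊(37·25)/127⌋ = ⌊950/127⌋ − ⌊925/127⌋ = 7 − 7 = 0
n=38: ⌊(39·25)/127⌋ − ⌊(38·25)/127⌋ = ⌊975/127⌋ − ⌊950/127⌋ = 7 − 7 = 0
n=39: ⌊(40·25)/127⌋ − ⌊(39·25)/127⌋ = ⌊1000/127⌋ − ⌊975/127⌋ = 7 − 7 = 0
n=40: ⌊(41·25)/127⌋ − ⌊(40·25)/127⌋ = ⌊1025/127⌋ − ⌊1000/127⌋ = 8 − 7 = 1
n=41: ⌊(42·25)/127⌋ − ⌊(41·25)/127⌋ = ⌊1050/127⌋ − ⌊1025/127⌋ = 8 − 8 = 0
n=42: ⌊(43·25)/127⌋ − ⌊(42·25)/127⌋ = ⌊1075/127⌋ − ⌊1050/127⌋ = 8 − 8 = 0
n=43: ⌊(44·25)/127⌋ − ⌊(43·25)/127⌋ = ⌊1100/127⌋ − ⌊1075/127⌋ = 8 − 8 = 0
n=44: ⌊(45·25)/127⌋ − ⌊(44·25)/127⌋ = ⌊1125/127⌋ − ⌊1100/127⌋ = 8 − 8 = 0
n=45: ⌊(46·25)/127⌋ − ⌊(45·25)/127⌋ = ⌊1150/127⌋ − ⌊1125/127⌋ = 9 − 8 = 1
n=46: ⌊(47·25)/127⌋ − ⌊(46·25)/127⌋ = ⌊1175/127⌋ − ⌊1150/127⌋ = 9 − 9 = 0
n=47: ⌊(48·25)/127⌋ − ⌊(47·25)/127⌋ = ⌊1200/127⌋ − ⌊1175/127⌋ = 9 − 9 = 0
n=48: ⌊(49·25)/127⌋ − ⌊(48·25)/127⌋ = ⌊1225/127⌋ − ⌊1200/127⌋ = 9 − 9 = 0
n=49: ⌊(50·25)/127⌋ − ⌊(49·25)/127⌋ = ⌊1250/127⌋ − ⌊1225/127⌋ = 9 − 9 = 0
n=50: ⌊(51·25)/127⌋ − ⌊(50·25)/127⌋ = ⌊1275/127⌋ − ⌊1250/127⌋ = 10 − 9 = 1
n=51: ⌊(52·25)/127⌋ − ⌊(51·25)/127⌋ = ⌊1300/127⌋ − ⌊1275/127⌋ = 10 − 10 = 0
n=52: ⌊(53·25)/127⌋ − ⌊(52·25)/127⌋ = ⌊1325/127⌋ − ⌊1300/127⌋ = 10 − 10 = 0
n=53: ⌊(54·25)/127⌋ − ⌊(53·25)/127⌋ = ⌊1350/127⌋ − ⌊1325/127⌋ = 10 − 10 = 0
n=54: ⌊(55·25)/127⌋ − ⌊(54·25)/127⌋ = ⌊1375/127⌋ − ⌊1350/127⌋ = 10 − 10 = 0
n=55: ⌊(56·25)/127⌋ − ⌊(55·25)/127⌋ = ⌊1400/127⌋ − ⌊1375/127⌋ = 11 − 10 = 1
n=56: ⌊(57·25)/127⌋ − ⌊(56·25)/127⌋ = ⌊1425/127⌋ − ⌊1400/127⌋ = 11 − 11 = 0
n=57: ⌊(58·25)/127⌋ − ⌊(57·25)/127⌋ = ⌊1450/127⌋ − ⌊1425/127⌋ = 11 − 11 = 0
n=58: ⌊(59·25)/127⌋ − ⌊(58·25)/127⌋ = ⌊1475/127⌋ − ⌊1450/127⌋ = 11 − 11 = 0
n=59: ⌊(60·25)/127⌋ − ⌊(59·25)/127⌋ = ⌊1500/127⌋ − ⌊1475/127⌋ = 11 − 11 = 0
n=60: ⌊(61·25)/127⌋ − ⌊(60·25)/127⌋ = ⌊1525/127⌋ − ⌊1500/127⌋ = 12 − 11 = 1
n=61: ⌊(62·25)/127⌋ − ⌊(61·25)/127⌋ = ⌊1550/127⌋ − ⌊1525/127⌋ = 12 − 12 = 0
n=62: ⌊(63·25)/127⌋ − ⌊(62·25)/127⌋ = ⌊1575/127⌋ − ⌊1550/127⌋ = 12 − 12 = 0
n=63: ⌊(64·25)/127⌋ − ⌊(63·25)/127⌋ = ⌊1600/127⌋ − ⌊1575/127⌋ = 12 − 12 = 0
n=64: ⌊(65·25)/127⌋ − ⌊(64·25)/127⌋ = ⌊1625/127⌋ − ⌊1600/127⌋ = 12 − 12 = 0
n=65: ⌊(66·25)/127⌋ − ⌊(65·25)/127⌋ = ⌊1650/127⌋ − ⌊1625/127⌋ = 12 − 12 = 0
n=66: ⌊(67·25)/127⌋ − ⌊(66·25)/127⌋ = ⌊1675/127⌋ − ⌊1650/127⌋ = 13 − 12 = 1
n=67: ⌊(68·25)/127⌋ − ⌊(67·25)/127⌋ = ⌊1700/127⌋ − ⌊1675/127⌋ = 13 − 13 = 0
n=68: ⌊(69·25)/127⌋ − ⌊(68·25)/127⌋ = ⌊1725/127⌋ − ⌊1700/127⌋ = 13 − 13 = 0
n=69: ⌊(70·25)/127⌋ − ⌊(69·25)/127⌋ = ⌊1750/127⌋ − ⌊1725/127⌋ = 13 − 13 = 0
n=70: ⌊(71·25)/127⌋ − ⌊(70·25)/127⌋ = ⌊1775/127⌋ − ⌊1750/127⌋ = 13 − 13 = 0
n=71: ⌊(72·25)/127⌋ − ⌊(71·25)/127⌋ = ⌊1800/127⌋ − ⌊1775/127⌋ = 14 − 13 = 1
n=72: ⌊(73·25)/127⌋ − ⌊(72·25)/127⌋ = ⌊1825/127⌋ − ⌊1800/127⌋ = 14 − 14 = 0
n=73: ⌊(74·25)/127⌋ − ⌊(73·25)/127⌋ = ⌊1850/127⌋ − ⌊1825/127⌋ = 14 − 14 = 0
n=74: ⌊(75·25)/127⌋ − ⌊(74·25)/127⌋ = ⌊1875/127⌋ − ⌊1850/127⌋ = 14 − 14 = 0
n=75: ⌊(76·25)/127⌋ − ⌊(75·25)/127⌋ = ⌊1900/127⌋ − ⌊1875/127⌋ = 14 − 14 = 0
n=76: ⌊(77·25)/127⌋ − ⌊(76·25)/127⌋ = ⌊1925/127⌋ − ⌊1900/127⌋ = 15 − 14 = 1
n=77: ⌊(78·25)/127⌋ − ⌊(77·25)/127⌋ = ⌊1950/127⌋ − ⌊1925/127⌋ = 15 − 15 = 0
n=78: ⌊(79·25)/127⌋ − ⌊(78·25)/127⌋ = ⌊1975/127⌋ − ⌊1950/127⌋ = 15 − 15 = 0
n=79: ⌊(80·25)/127⌋ − ⌊(79·25)/127⌋ = ⌊2000/127⌋ − ⌊1975/127⌋ = 15 − 15 = 0
n=80: ⌊(81·25)/127⌋ − ⌊(80·25)/127⌋ = ⌊2025/127⌋ − ⌊2000/127⌋ = 15 − 15 = 0
n=81: ⌊(82·25)/127⌋ − ⌊(81·25)/127⌋ = ⌊2050/127⌋ − ⌊2025/127⌋ = 16 − 15 = 1
n=82: ⌊(83·25)/127⌋ − ⌊(82·25)/127⌋ = ⌊2075/127⌋ − ⌊2050/127⌋ = 16 − 16 = 0
n=83: ⌊(84·25)/127⌋ − ⌊(83·25)/127⌋ = ⌊2100/127⌋ − ⌊2075/127⌋ = 16 − 16 = 0
n=84: ⌊(85·25)/127⌋ − ⌊(84·25)/127⌋ = ⌊2125/127⌋ − ⌊2100/127⌋ = 16 − 16 = 0
n=85: ⌊(86·25)/127⌋ − ⌊(85·25)/127⌋ = ⌊2150/127⌋ − ⌊2125/127⌋ = 16 − 16 = 0
n=86: ⌊(87·25)/127⌋ − ⌊(86·25)/127⌋ = ⌊2175/127⌋ − ⌊2150/127⌋ = 17 − 16 = 1
n=87: ⌊(88·25)/127⌋ − ⌊(87·25)/127⌋ = ⌊2200/127⌋ − ⌊2175/127⌋ = 17 − 17 = 0
n=88: ⌊(89·25)/127⌋ − ⌊(88·25)/127⌋ = ⌊2225/127⌋ − ⌊2200/127⌋ = 17 − 17 = 0
n=89: ⌊(90·25)/127⌋ − ⌊(89·25)/127⌋ = ⌊2250/127⌋ − ⌊2225/127⌋ = 17 − 17 = 0
n=90: ⌊(91·25)/127⌋ − ⌊(90·25)/127⌋ = ⌊2275/127⌋ − ⌊2250/127⌋ = 17 − 17 = 0
n=91: ⌊(92·25)/127⌋ − ⌊(91·25)/127⌋ = ⌊2300/127⌋ − ⌊2275/127⌋ = 18 − 17 = 1
n=92: ⌊(93·25)/127⌋ − ⌊(92·25)/127⌋ = ⌊2325/127⌋ − ⌊2300/127⌋ = 18 − 18 = 0
n=93: ⌊(94·25)/127⌋ − ⌊(93·25)/127⌋ = ⌊2350/127⌋ − ⌊2325/127⌋ = 18 − 18 = 0
n=94: ⌊(95·25)/127⌋ − ⌊(94·25)/127⌋ = ⌊2375/127⌋ − ⌊2350/127⌋ = 18 − 18 = 0
n=95: ⌊(96·25)/127⌋ − ⌊(95·25)/127⌋ = ⌊2400/127⌋ − ⌊2375/127⌋ = 18 − 18 = 0
n=96: ⌊(97·25)/127⌋ − ⌊(96·25)/127⌋ = ⌊2425/127⌋ − ⌊2400/127⌋ = 19 − 18 = 1
n=97: ⌊(98·25)/127⌋ − ⌊(97·25)/127⌋ = ⌊2450/127⌋ − ⌊2425/127⌋ = 19 − 19 = 0
n=98: ⌊(99·25)/127⌋ − ⌊(98·25)/127⌋ = ⌊2475/127⌋ − ⌊2450/127⌋ = 19 − 19 = 0
n=99: ⌊(100·25)/127⌋ − ⌊(99·25)/127⌋ = ⌊2500/127⌋ − ⌊2475/127⌋ = 19 − 19 = 0
n=100: ⌊(101·25)/127⌋ − ⌊(100·25)/127⌋ = ⌊2525/127⌋ − ⌊2500/127⌋ = 19 − 19 = 0
n=101: ⌊(102·25)/127⌋ − ⌊(101·25)/127⌋ = ⌊2550/127⌋ − ⌊2525/127⌋ = 20 − 19 = 1
n=102: ⌊(103·25)/127⌋ − ⌊(102·25)/127⌋ = ⌊2575/127⌋ − ⌊2550/127⌋ = 20 − 20 = 0
n=103: ⌊(104·25)/127⌋ − ⌊(103·25)/127⌋ = ⌊2600/127⌋ − ⌊2575/127⌋ = 20 − 20 = 0
n=104: ⌊(105·25)/127⌋ − ⌊(104·25)/127⌋ = ⌊2625/127⌋ − ⌊2600/127⌋ = 20 − 20 = 0
n=105: ⌊(106·25)/127⌋ − ⌊(105·25)/127⌋ = ⌊2650/127⌋ − ⌊2625/127⌋ = 20 − 20 = 0
n=106: ⌊(107·25)/127⌋ − ⌊(106·25)/127⌋ = ⌊2675/127⌋ − ⌊2650/127⌋ = 21 − 20 = 1
n=107: ⌊(108·25)/127⌋ − ⌊(107·25)/127⌋ = ⌊2700/127⌋ − ⌊2675/127⌋ = 21 − 21 = 0
n=108: ⌊(109·25)/127⌋ − ⌊(108·25)/127⌋ = ⌊2725/127⌋ − ⌊2700/127⌋ = 21 − 21 = 0
n=109: ⌊(110·25)/127⌋ − ⌊(109·25)/127⌋ = ⌊2750/127⌋ − ⌊2725/127⌋ = 21 − 21 = 0
n=110: ⌊(111·25)/127⌋ − ⌊(110·25)/127⌋ = ⌊2775/127⌋ − ⌊2750/127⌋ = 21 − 21 = 0
n=111: ⌊(112·25)/127⌋ − ⌊(111·25)/127⌋ = ⌊2800/127⌋ − ⌊2775/127⌋ = 22 − 21 = 1
n=112: ⌊(113·25)/127⌋ − ⌊(112·25)/127⌋ = ⌊2825/127⌋ − ⌊2800/127⌋ = 22 − 22 = 0
n=113: ⌊(114·25)/127⌋ − ⌊(113·25)/127⌋ = ⌊2850/127⌋ − ⌊2825/127⌋ = 22 − 22 = 0


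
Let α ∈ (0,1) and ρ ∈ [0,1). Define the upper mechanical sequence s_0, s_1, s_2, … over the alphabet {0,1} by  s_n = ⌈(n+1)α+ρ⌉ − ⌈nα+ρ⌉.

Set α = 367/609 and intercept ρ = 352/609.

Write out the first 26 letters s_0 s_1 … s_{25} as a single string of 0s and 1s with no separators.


10101101101011010110101101

n=0: ⌈(1·367+352)/609⌉ − ⌈(0·367+352)/609⌉ = ⌈719/609⌉ − ⌈352/609⌉ = 2 − 1 = 1
n=1: ⌈(2·367+352)/609⌉ − ⌈(1·367+352)/609⌉ = ⌈1086/609⌉ − ⌈719/609⌉ = 2 − 2 = 0
n=2: ⌈(3·367+352)/609⌉ − ⌈(2·367+352)/609⌉ = ⌈1453/609⌉ − ⌈1086/609⌉ = 3 − 2 = 1
n=3: ⌈(4·367+352)/609⌉ − ⌈(3·367+352)/609⌉ = ⌈1820/609⌉ − ⌈1453/609⌉ = 3 − 3 = 0
n=4: ⌈(5·367+352)/609⌉ − ⌈(4·367+352)/609⌉ = ⌈2187/609⌉ − ⌈1820/609⌉ = 4 − 3 = 1
n=5: ⌈(6·367+352)/609⌉ − ⌈(5·367+352)/609⌉ = ⌈2554/609⌉ − ⌈2187/609⌉ = 5 − 4 = 1
n=6: ⌈(7·367+352)/609⌉ − ⌈(6·367+352)/609⌉ = ⌈2921/609⌉ − ⌈2554/609⌉ = 5 − 5 = 0
n=7: ⌈(8·367+352)/609⌉ − ⌈(7·367+352)/609⌉ = ⌈3288/609⌉ − ⌈2921/609⌉ = 6 − 5 = 1
n=8: ⌈(9·367+352)/609⌉ − ⌈(8·367+352)/609⌉ = ⌈3655/609⌉ − ⌈3288/609⌉ = 7 − 6 = 1
n=9: ⌈(10·367+352)/609⌉ − ⌈(9·367+352)/609⌉ = ⌈4022/609⌉ − ⌈3655/609⌉ = 7 − 7 = 0
n=10: ⌈(11·367+352)/609⌉ − ⌈(10·367+352)/609⌉ = ⌈4389/609⌉ − ⌈4022/609⌉ = 8 − 7 = 1
n=11: ⌈(12·367+352)/609⌉ − ⌈(11·367+352)/609⌉ = ⌈4756/609⌉ − ⌈4389/609⌉ = 8 − 8 = 0
n=12: ⌈(13·367+352)/609⌉ − ⌈(12·367+352)/609⌉ = ⌈5123/609⌉ − ⌈4756/609⌉ = 9 − 8 = 1
n=13: ⌈(14·367+352)/609⌉ − ⌈(13·367+352)/609⌉ = ⌈5490/609⌉ − ⌈5123/609⌉ = 10 − 9 = 1
n=14: ⌈(15·367+352)/609⌉ − ⌈(14·367+352)/609⌉ = ⌈5857/609⌉ − ⌈5490/609⌉ = 10 − 10 = 0
n=15: ⌈(16·367+352)/609⌉ − ⌈(15·367+352)/609⌉ = ⌈6224/609⌉ − ⌈5857/609⌉ = 11 − 10 = 1
n=16: ⌈(17·367+352)/609⌉ − ⌈(16·367+352)/609⌉ = ⌈6591/609⌉ − ⌈6224/609⌉ = 11 − 11 = 0
n=17: ⌈(18·367+352)/609⌉ − ⌈(17·367+352)/609⌉ = ⌈6958/609⌉ − ⌈6591/609⌉ = 12 − 11 = 1
n=18: ⌈(19·367+352)/609⌉ − ⌈(18·367+352)/609⌉ = ⌈7325/609⌉ − ⌈6958/609⌉ = 13 − 12 = 1
n=19: ⌈(20·367+352)/609⌉ − ⌈(19·367+352)/609⌉ = ⌈7692/609⌉ − ⌈7325/609⌉ = 13 − 13 = 0
n=20: ⌈(21·367+352)/609⌉ − ⌈(20·367+352)/609⌉ = ⌈8059/609⌉ − ⌈7692/609⌉ = 14 − 13 = 1
n=21: ⌈(22·367+352)/609⌉ − ⌈(21·367+352)/609⌉ = ⌈8426/609⌉ − ⌈8059/609⌉ = 14 − 14 = 0
n=22: ⌈(23·367+352)/609⌉ − ⌈(22·367+352)/609⌉ = ⌈8793/609⌉ − ⌈8426/609⌉ = 15 − 14 = 1
n=23: ⌈(24·367+352)/609⌉ − ⌈(23·367+352)/609⌉ = ⌈9160/609⌉ − ⌈8793/609⌉ = 16 − 15 = 1
n=24: ⌈(25·367+352)/609⌉ − ⌈(24·367+352)/609⌉ = ⌈9527/609⌉ − ⌈9160/609⌉ = 16 − 16 = 0
n=25: ⌈(26·367+352)/609⌉ − ⌈(25·367+352)/609⌉ = ⌈9894/609⌉ − ⌈9527/609⌉ = 17 − 16 = 1


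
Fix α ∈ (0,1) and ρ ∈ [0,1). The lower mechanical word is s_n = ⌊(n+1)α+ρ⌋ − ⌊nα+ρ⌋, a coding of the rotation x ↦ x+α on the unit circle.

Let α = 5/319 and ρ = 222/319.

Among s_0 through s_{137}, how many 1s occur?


#1s = Σ_{n=0}^{137} s_n = Σ_{n=0}^{137} (⌊(n+1)α+ρ⌋ − ⌊nα+ρ⌋)
the sum telescopes: every ⌊nα+ρ⌋ with 0 < n < 138 appears once with + and once with −, leaving ⌊138α+ρ⌋ − ⌊0·α+ρ⌋
138α + ρ = (138·5 + 222) / 319 = 912/319
ρ = 222/319
⌊912/319⌋ = 2,  ⌊222/319⌋ = 0
#1s = 2 − 0 = 2

2


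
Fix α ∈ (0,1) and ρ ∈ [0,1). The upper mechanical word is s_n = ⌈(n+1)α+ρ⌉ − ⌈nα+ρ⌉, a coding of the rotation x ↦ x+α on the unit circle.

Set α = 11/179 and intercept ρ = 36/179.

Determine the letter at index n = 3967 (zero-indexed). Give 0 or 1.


1

(n+1)α + ρ = (3968·11 + 36) / 179 = 43684/179
nα + ρ     = (3967·11 + 36) / 179 = 43673/179
⌈43684/179⌉ = 245,  ⌈43673/179⌉ = 244
s_{3967} = 245 − 244 = 1


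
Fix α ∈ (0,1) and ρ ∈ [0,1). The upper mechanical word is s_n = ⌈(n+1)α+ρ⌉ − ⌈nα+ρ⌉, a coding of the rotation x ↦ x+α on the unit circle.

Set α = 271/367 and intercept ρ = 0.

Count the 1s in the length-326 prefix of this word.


241

#1s = Σ_{n=0}^{325} s_n = Σ_{n=0}^{325} (⌈(n+1)α+ρ⌉ − ⌈nα+ρ⌉)
the sum telescopes: every ⌈nα+ρ⌉ with 0 < n < 326 appears once with + and once with −, leaving ⌈326α+ρ⌉ − ⌈0·α+ρ⌉
326α + ρ = (326·271) / 367 = 88346/367
ρ = 0/367
⌈88346/367⌉ = 241,  ⌈0/367⌉ = 0
#1s = 241 − 0 = 241


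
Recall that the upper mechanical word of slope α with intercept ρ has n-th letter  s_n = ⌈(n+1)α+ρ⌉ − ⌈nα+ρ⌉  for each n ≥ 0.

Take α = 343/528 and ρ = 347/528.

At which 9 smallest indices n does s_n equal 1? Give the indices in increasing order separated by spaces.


n=0: ⌈690/528⌉−⌈347/528⌉ = 2−1 = 1  ← one
n=1: ⌈1033/528⌉−⌈690/528⌉ = 2−2 = 0
n=2: ⌈1376/528⌉−⌈1033/528⌉ = 3−2 = 1  ← one
n=3: ⌈1719/528⌉−⌈1376/528⌉ = 4−3 = 1  ← one
n=4: ⌈2062/528⌉−⌈1719/528⌉ = 4−4 = 0
n=5: ⌈2405/528⌉−⌈2062/528⌉ = 5−4 = 1  ← one
n=6: ⌈2748/528⌉−⌈2405/528⌉ = 6−5 = 1  ← one
n=7: ⌈3091/528⌉−⌈2748/528⌉ = 6−6 = 0
n=8: ⌈3434/528⌉−⌈3091/528⌉ = 7−6 = 1  ← one
n=9: ⌈3777/528⌉−⌈3434/528⌉ = 8−7 = 1  ← one
n=10: ⌈4120/528⌉−⌈3777/528⌉ = 8−8 = 0
n=11: ⌈4463/528⌉−⌈4120/528⌉ = 9−8 = 1  ← one
n=12: ⌈4806/528⌉−⌈4463/528⌉ = 10−9 = 1  ← one
positions of the first 9 ones: 0 2 3 5 6 8 9 11 12

0 2 3 5 6 8 9 11 12


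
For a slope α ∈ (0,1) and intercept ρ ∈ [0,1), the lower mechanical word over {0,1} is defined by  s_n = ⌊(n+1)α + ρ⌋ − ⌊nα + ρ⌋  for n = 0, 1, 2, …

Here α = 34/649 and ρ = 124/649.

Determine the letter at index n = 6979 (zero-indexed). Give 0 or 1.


0

(n+1)α + ρ = (6980·34 + 124) / 649 = 237444/649
nα + ρ     = (6979·34 + 124) / 649 = 237410/649
⌊237444/649⌋ = 365,  ⌊237410/649⌋ = 365
s_{6979} = 365 − 365 = 0


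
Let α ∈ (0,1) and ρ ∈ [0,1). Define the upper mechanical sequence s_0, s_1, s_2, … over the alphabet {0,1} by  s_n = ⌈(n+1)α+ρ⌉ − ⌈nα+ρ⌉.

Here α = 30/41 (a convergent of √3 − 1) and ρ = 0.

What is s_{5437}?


(n+1)α + ρ = (5438·30) / 41 = 163140/41
nα + ρ     = (5437·30) / 41 = 163110/41
⌈163140/41⌉ = 3980,  ⌈163110/41⌉ = 3979
s_{5437} = 3980 − 3979 = 1

1


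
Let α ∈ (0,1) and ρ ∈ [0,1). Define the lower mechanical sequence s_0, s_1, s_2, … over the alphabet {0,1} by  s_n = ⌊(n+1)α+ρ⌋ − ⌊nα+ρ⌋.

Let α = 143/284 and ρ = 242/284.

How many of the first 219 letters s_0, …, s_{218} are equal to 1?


111

#1s = Σ_{n=0}^{218} s_n = Σ_{n=0}^{218} (⌊(n+1)α+ρ⌋ − ⌊nα+ρ⌋)
the sum telescopes: every ⌊nα+ρ⌋ with 0 < n < 219 appears once with + and once with −, leaving ⌊219α+ρ⌋ − ⌊0·α+ρ⌋
219α + ρ = (219·143 + 242) / 284 = 31559/284
ρ = 242/284
⌊31559/284⌋ = 111,  ⌊242/284⌋ = 0
#1s = 111 − 0 = 111


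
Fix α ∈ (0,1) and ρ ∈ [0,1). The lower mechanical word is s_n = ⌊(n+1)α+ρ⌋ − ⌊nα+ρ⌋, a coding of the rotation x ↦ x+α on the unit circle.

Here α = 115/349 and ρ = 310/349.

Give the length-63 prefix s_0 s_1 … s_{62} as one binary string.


100100100100100100100100100100100100100100100100100100100100010

n=0: ⌊(1·115+310)/349⌋ − ⌊(0·115+310)/349⌋ = ⌊425/349⌋ − ⌊310/349⌋ = 1 − 0 = 1
n=1: ⌊(2·115+310)/349⌋ − ⌊(1·115+310)/349⌋ = ⌊540/349⌋ − ⌊425/349⌋ = 1 − 1 = 0
n=2: ⌊(3·115+310)/349⌋ − ⌊(2·115+310)/349⌋ = ⌊655/349⌋ − ⌊540/349⌋ = 1 − 1 = 0
n=3: ⌊(4·115+310)/349⌋ − ⌊(3·115+310)/349⌋ = ⌊770/349⌋ − ⌊655/349⌋ = 2 − 1 = 1
n=4: ⌊(5·115+310)/349⌋ − ⌊(4·115+310)/349⌋ = ⌊885/349⌋ − ⌊770/349⌋ = 2 − 2 = 0
n=5: ⌊(6·115+310)/349⌋ − ⌊(5·115+310)/349⌋ = ⌊1000/349⌋ − ⌊885/349⌋ = 2 − 2 = 0
n=6: ⌊(7·115+310)/349⌋ − ⌊(6·115+310)/349⌋ = ⌊1115/349⌋ − ⌊1000/349⌋ = 3 − 2 = 1
n=7: ⌊(8·115+310)/349⌋ − ⌊(7·115+310)/349⌋ = ⌊1230/349⌋ − ⌊1115/349⌋ = 3 − 3 = 0
n=8: ⌊(9·115+310)/349⌋ − ⌊(8·115+310)/349⌋ = ⌊1345/349⌋ − ⌊1230/349⌋ = 3 − 3 = 0
n=9: ⌊(10·115+310)/349⌋ − ⌊(9·115+310)/349⌋ = ⌊1460/349⌋ − ⌊1345/349⌋ = 4 − 3 = 1
n=10: ⌊(11·115+310)/349⌋ − ⌊(10·115+310)/349⌋ = ⌊1575/349⌋ − ⌊1460/349⌋ = 4 − 4 = 0
n=11: ⌊(12·115+310)/349⌋ − ⌊(11·115+310)/349⌋ = ⌊1690/349⌋ − ⌊1575/349⌋ = 4 − 4 = 0
n=12: ⌊(13·115+310)/349⌋ − ⌊(12·115+310)/349⌋ = ⌊1805/349⌋ − ⌊1690/349⌋ = 5 − 4 = 1
n=13: ⌊(14·115+310)/349⌋ − ⌊(13·115+310)/349⌋ = ⌊1920/349⌋ − ⌊1805/349⌋ = 5 − 5 = 0
n=14: ⌊(15·115+310)/349⌋ − ⌊(14·115+310)/349⌋ = ⌊2035/349⌋ − ⌊1920/349⌋ = 5 − 5 = 0
n=15: ⌊(16·115+310)/349⌋ − ⌊(15·115+310)/349⌋ = ⌊2150/349⌋ − ⌊2035/349⌋ = 6 − 5 = 1
n=16: ⌊(17·115+310)/349⌋ − ⌊(16·115+310)/349⌋ = ⌊2265/349⌋ − ⌊2150/349⌋ = 6 − 6 = 0
n=17: ⌊(18·115+310)/349⌋ − ⌊(17·115+310)/349⌋ = ⌊2380/349⌋ − ⌊2265/349⌋ = 6 − 6 = 0
n=18: ⌊(19·115+310)/349⌋ − ⌊(18·115+310)/349⌋ = ⌊2495/349⌋ − ⌊2380/349⌋ = 7 − 6 = 1
n=19: ⌊(20·115+310)/349⌋ − ⌊(19·115+310)/349⌋ = ⌊2610/349⌋ − ⌊2495/349⌋ = 7 − 7 = 0
n=20: ⌊(21·115+310)/349⌋ − ⌊(20·115+310)/349⌋ = ⌊2725/349⌋ − ⌊2610/349⌋ = 7 − 7 = 0
n=21: ⌊(22·115+310)/349⌋ − ⌊(21·115+310)/349⌋ = ⌊2840/349⌋ − ⌊2725/349⌋ = 8 − 7 = 1
n=22: ⌊(23·115+310)/349⌋ − ⌊(22·115+310)/349⌋ = ⌊2955/349⌋ − ⌊2840/349⌋ = 8 − 8 = 0
n=23: ⌊(24·115+310)/349⌋ − ⌊(23·115+310)/349⌋ = ⌊3070/349⌋ − ⌊2955/349⌋ = 8 − 8 = 0
n=24: ⌊(25·115+310)/349⌋ − ⌊(24·115+310)/349⌋ = ⌊3185/349⌋ − ⌊3070/349⌋ = 9 − 8 = 1
n=25: ⌊(26·115+310)/349⌋ − ⌊(25·115+310)/349⌋ = ⌊3300/349⌋ − ⌊3185/349⌋ = 9 − 9 = 0
n=26: ⌊(27·115+310)/349⌋ − ⌊(26·115+310)/349⌋ = ⌊3415/349⌋ − ⌊3300/349⌋ = 9 − 9 = 0
n=27: ⌊(28·115+310)/349⌋ − ⌊(27·115+310)/349⌋ = ⌊3530/349⌋ − ⌊3415/349⌋ = 10 − 9 = 1
n=28: ⌊(29·115+310)/349⌋ − ⌊(28·115+310)/349⌋ = ⌊3645/349⌋ − ⌊3530/349⌋ = 10 − 10 = 0
n=29: ⌊(30·115+310)/349⌋ − ⌊(29·115+310)/349⌋ = ⌊3760/349⌋ − ⌊3645/349⌋ = 10 − 10 = 0
n=30: ⌊(31·115+310)/349⌋ − ⌊(30·115+310)/349⌋ = ⌊3875/349⌋ − ⌊3760/349⌋ = 11 − 10 = 1
n=31: ⌊(32·115+310)/349⌋ − ⌊(31·115+310)/349⌋ = ⌊3990/349⌋ − ⌊3875/349⌋ = 11 − 11 = 0
n=32: ⌊(33·115+310)/349⌋ − ⌊(32·115+310)/349⌋ = ⌊4105/349⌋ − ⌊3990/349⌋ = 11 − 11 = 0
n=33: ⌊(34·115+310)/349⌋ − ⌊(33·115+310)/349⌋ = ⌊4220/349⌋ − ⌊4105/349⌋ = 12 − 11 = 1
n=34: ⌊(35·115+310)/349⌋ − ⌊(34·115+310)/349⌋ = ⌊4335/349⌋ − ⌊4220/349⌋ = 12 − 12 = 0
n=35: ⌊(36·115+310)/349⌋ − ⌊(35·115+310)/349⌋ = ⌊4450/349⌋ − ⌊4335/349⌋ = 12 − 12 = 0
n=36: ⌊(37·115+310)/349⌋ − ⌊(36·115+310)/349⌋ = ⌊4565/349⌋ − ⌊4450/349⌋ = 13 − 12 = 1
n=37: ⌊(38·115+310)/349⌋ − ⌊(37·115+310)/349⌋ = ⌊4680/349⌋ − ⌊4565/349⌋ = 13 − 13 = 0
n=38: ⌊(39·115+310)/349⌋ − ⌊(38·115+310)/349⌋ = ⌊4795/349⌋ − ⌊4680/349⌋ = 13 − 13 = 0
n=39: ⌊(40·115+310)/349⌋ − ⌊(39·115+310)/349⌋ = ⌊4910/349⌋ − ⌊4795/349⌋ = 14 − 13 = 1
n=40: ⌊(41·115+310)/349⌋ − ⌊(40·115+310)/349⌋ = ⌊5025/349⌋ − ⌊4910/349⌋ = 14 − 14 = 0
n=41: ⌊(42·115+310)/349⌋ − ⌊(41·115+310)/349⌋ = ⌊5140/349⌋ − ⌊5025/349⌋ = 14 − 14 = 0
n=42: ⌊(43·115+310)/349⌋ − ⌊(42·115+310)/349⌋ = ⌊5255/349⌋ − ⌊5140/349⌋ = 15 − 14 = 1
n=43: ⌊(44·115+310)/349⌋ − ⌊(43·115+310)/349⌋ = ⌊5370/349⌋ − ⌊5255/349⌋ = 15 − 15 = 0
n=44: ⌊(45·115+310)/349⌋ − ⌊(44·115+310)/349⌋ = ⌊5485/349⌋ − ⌊5370/349⌋ = 15 − 15 = 0
n=45: ⌊(46·115+310)/349⌋ − ⌊(45·115+310)/349⌋ = ⌊5600/349⌋ − ⌊5485/349⌋ = 16 − 15 = 1
n=46: ⌊(47·115+310)/349⌋ − ⌊(46·115+310)/349⌋ = ⌊5715/349⌋ − ⌊5600/349⌋ = 16 − 16 = 0
n=47: ⌊(48·115+310)/349⌋ − ⌊(47·115+310)/349⌋ = ⌊5830/349⌋ − ⌊5715/349⌋ = 16 − 16 = 0
n=48: ⌊(49·115+310)/349⌋ − ⌊(48·115+310)/349⌋ = ⌊5945/349⌋ − ⌊5830/349⌋ = 17 − 16 = 1
n=49: ⌊(50·115+310)/349⌋ − ⌊(49·115+310)/349⌋ = ⌊6060/349⌋ − ⌊5945/349⌋ = 17 − 17 = 0
n=50: ⌊(51·115+310)/349⌋ − ⌊(50·115+310)/349⌋ = ⌊6175/349⌋ − ⌊6060/349⌋ = 17 − 17 = 0
n=51: ⌊(52·115+310)/349⌋ − ⌊(51·115+310)/349⌋ = ⌊6290/349⌋ − ⌊6175/349⌋ = 18 − 17 = 1
n=52: ⌊(53·115+310)/349⌋ − ⌊(52·115+310)/349⌋ = ⌊6405/349⌋ − ⌊6290/349⌋ = 18 − 18 = 0
n=53: ⌊(54·115+310)/349⌋ − ⌊(53·115+310)/349⌋ = ⌊6520/349⌋ − ⌊6405/349⌋ = 18 − 18 = 0
n=54: ⌊(55·115+310)/349⌋ − ⌊(54·115+310)/349⌋ = ⌊6635/349⌋ − ⌊6520/349⌋ = 19 − 18 = 1
n=55: ⌊(56·115+310)/349⌋ − ⌊(55·115+310)/349⌋ = ⌊6750/349⌋ − ⌊6635/349⌋ = 19 − 19 = 0
n=56: ⌊(57·115+310)/349⌋ − ⌊(56·115+310)/349⌋ = ⌊6865/349⌋ − ⌊6750/349⌋ = 19 − 19 = 0
n=57: ⌊(58·115+310)/349⌋ − ⌊(57·115+310)/349⌋ = ⌊6980/349⌋ − ⌊6865/349⌋ = 20 − 19 = 1
n=58: ⌊(59·115+310)/349⌋ − ⌊(58·115+310)/349⌋ = ⌊7095/349⌋ − ⌊6980/349⌋ = 20 − 20 = 0
n=59: ⌊(60·115+310)/349⌋ − ⌊(59·115+310)/349⌋ = ⌊7210/349⌋ − ⌊7095/349⌋ = 20 − 20 = 0
n=60: ⌊(61·115+310)/349⌋ − ⌊(60·115+310)/349⌋ = ⌊7325/349⌋ − ⌊7210/349⌋ = 20 − 20 = 0
n=61: ⌊(62·115+310)/349⌋ − ⌊(61·115+310)/349⌋ = ⌊7440/349⌋ − ⌊7325/349⌋ = 21 − 20 = 1
n=62: ⌊(63·115+310)/349⌋ − ⌊(62·115+310)/349⌋ = ⌊7555/349⌋ − ⌊7440/349⌋ = 21 − 21 = 0


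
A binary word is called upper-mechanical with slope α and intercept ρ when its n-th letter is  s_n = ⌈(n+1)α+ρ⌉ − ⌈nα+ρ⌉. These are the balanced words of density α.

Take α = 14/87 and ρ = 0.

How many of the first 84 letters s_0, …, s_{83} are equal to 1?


14

#1s = Σ_{n=0}^{83} s_n = Σ_{n=0}^{83} (⌈(n+1)α+ρ⌉ − ⌈nα+ρ⌉)
the sum telescopes: every ⌈nα+ρ⌉ with 0 < n < 84 appears once with + and once with −, leaving ⌈84α+ρ⌉ − ⌈0·α+ρ⌉
84α + ρ = (84·14) / 87 = 1176/87
ρ = 0/87
⌈1176/87⌉ = 14,  ⌈0/87⌉ = 0
#1s = 14 − 0 = 14


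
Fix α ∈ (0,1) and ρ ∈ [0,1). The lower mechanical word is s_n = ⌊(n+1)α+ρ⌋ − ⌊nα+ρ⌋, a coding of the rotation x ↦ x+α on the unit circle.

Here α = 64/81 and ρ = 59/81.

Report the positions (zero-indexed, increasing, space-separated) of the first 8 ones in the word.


0 1 2 4 5 6 7 9

n=0: ⌊123/81⌋−⌊59/81⌋ = 1−0 = 1  ← one
n=1: ⌊187/81⌋−⌊123/81⌋ = 2−1 = 1  ← one
n=2: ⌊251/81⌋−⌊187/81⌋ = 3−2 = 1  ← one
n=3: ⌊315/81⌋−⌊251/81⌋ = 3−3 = 0
n=4: ⌊379/81⌋−⌊315/81⌋ = 4−3 = 1  ← one
n=5: ⌊443/81⌋−⌊379/81⌋ = 5−4 = 1  ← one
n=6: ⌊507/81⌋−⌊443/81⌋ = 6−5 = 1  ← one
n=7: ⌊571/81⌋−⌊507/81⌋ = 7−6 = 1  ← one
n=8: ⌊635/81⌋−⌊571/81⌋ = 7−7 = 0
n=9: ⌊699/81⌋−⌊635/81⌋ = 8−7 = 1  ← one
positions of the first 8 ones: 0 1 2 4 5 6 7 9


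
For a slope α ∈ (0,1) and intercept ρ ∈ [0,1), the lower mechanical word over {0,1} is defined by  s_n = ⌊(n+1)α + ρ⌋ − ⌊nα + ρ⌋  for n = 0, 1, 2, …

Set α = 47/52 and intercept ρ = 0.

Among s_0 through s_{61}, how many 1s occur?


#1s = Σ_{n=0}^{61} s_n = Σ_{n=0}^{61} (⌊(n+1)α+ρ⌋ − ⌊nα+ρ⌋)
the sum telescopes: every ⌊nα+ρ⌋ with 0 < n < 62 appears once with + and once with −, leaving ⌊62α+ρ⌋ − ⌊0·α+ρ⌋
62α + ρ = (62·47) / 52 = 2914/52
ρ = 0/52
⌊2914/52⌋ = 56,  ⌊0/52⌋ = 0
#1s = 56 − 0 = 56

56


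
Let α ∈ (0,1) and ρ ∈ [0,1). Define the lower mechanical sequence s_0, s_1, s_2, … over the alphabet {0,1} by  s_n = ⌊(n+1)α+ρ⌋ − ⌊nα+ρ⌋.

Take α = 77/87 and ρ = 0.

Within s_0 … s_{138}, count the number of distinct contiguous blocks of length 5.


6

t_n = ⌊(n·77)/87⌋ for n = 0 … 139:
  n=0…9: ⌊0/87⌋=0 ⌊77/87⌋=0 ⌊154/87⌋=1 ⌊231/87⌋=2 ⌊308/87⌋=3 ⌊385/87⌋=4 ⌊462/87⌋=5 ⌊539/87⌋=6 ⌊616/87⌋=7 ⌊693/87⌋=7
  n=10…19: ⌊770/87⌋=8 ⌊847/87⌋=9 ⌊924/87⌋=10 ⌊1001/87⌋=11 ⌊1078/87⌋=12 ⌊1155/87⌋=13 ⌊1232/87⌋=14 ⌊1309/87⌋=15 ⌊1386/87⌋=15 ⌊1463/87⌋=16
  n=20…29: ⌊1540/87⌋=17 ⌊1617/87⌋=18 ⌊1694/87⌋=19 ⌊1771/87⌋=20 ⌊1848/87⌋=21 ⌊1925/87⌋=22 ⌊2002/87⌋=23 ⌊2079/87⌋=23 ⌊2156/87⌋=24 ⌊2233/87⌋=25
  n=30…39: ⌊2310/87⌋=26 ⌊2387/87⌋=27 ⌊2464/87⌋=28 ⌊2541/87⌋=29 ⌊2618/87⌋=30 ⌊2695/87⌋=30 ⌊2772/87⌋=31 ⌊2849/87⌋=32 ⌊2926/87⌋=33 ⌊3003/87⌋=34
  n=40…49: ⌊3080/87⌋=35 ⌊3157/87⌋=36 ⌊3234/87⌋=37 ⌊3311/87⌋=38 ⌊3388/87⌋=38 ⌊3465/87⌋=39 ⌊3542/87⌋=40 ⌊3619/87⌋=41 ⌊3696/87⌋=42 ⌊3773/87⌋=43
  n=50…59: ⌊3850/87⌋=44 ⌊3927/87⌋=45 ⌊4004/87⌋=46 ⌊4081/87⌋=46 ⌊4158/87⌋=47 ⌊4235/87⌋=48 ⌊4312/87⌋=49 ⌊4389/87⌋=50 ⌊4466/87⌋=51 ⌊4543/87⌋=52
  n=60…69: ⌊4620/87⌋=53 ⌊4697/87⌋=53 ⌊4774/87⌋=54 ⌊4851/87⌋=55 ⌊4928/87⌋=56 ⌊5005/87⌋=57 ⌊5082/87⌋=58 ⌊5159/87⌋=59 ⌊5236/87⌋=60 ⌊5313/87⌋=61
  n=70…79: ⌊5390/87⌋=61 ⌊5467/87⌋=62 ⌊5544/87⌋=63 ⌊5621/87⌋=64 ⌊5698/87⌋=65 ⌊5775/87⌋=66 ⌊5852/87⌋=67 ⌊5929/87⌋=68 ⌊6006/87⌋=69 ⌊6083/87⌋=69
  n=80…89: ⌊6160/87⌋=70 ⌊6237/87⌋=71 ⌊6314/87⌋=72 ⌊6391/87⌋=73 ⌊6468/87⌋=74 ⌊6545/87⌋=75 ⌊6622/87⌋=76 ⌊6699/87⌋=77 ⌊6776/87⌋=77 ⌊6853/87⌋=78
  n=90…99: ⌊6930/87⌋=79 ⌊7007/87⌋=80 ⌊7084/87⌋=81 ⌊7161/87⌋=82 ⌊7238/87⌋=83 ⌊7315/87⌋=84 ⌊7392/87⌋=84 ⌊7469/87⌋=85 ⌊7546/87⌋=86 ⌊7623/87⌋=87
  n=100…109: ⌊7700/87⌋=88 ⌊7777/87⌋=89 ⌊7854/87⌋=90 ⌊7931/87⌋=91 ⌊8008/87⌋=92 ⌊8085/87⌋=92 ⌊8162/87⌋=93 ⌊8239/87⌋=94 ⌊8316/87⌋=95 ⌊8393/87⌋=96
  n=110…119: ⌊8470/87⌋=97 ⌊8547/87⌋=98 ⌊8624/87⌋=99 ⌊8701/87⌋=100 ⌊8778/87⌋=100 ⌊8855/87⌋=101 ⌊8932/87⌋=102 ⌊9009/87⌋=103 ⌊9086/87⌋=104 ⌊9163/87⌋=105
  n=120…129: ⌊9240/87⌋=106 ⌊9317/87⌋=107 ⌊9394/87⌋=107 ⌊9471/87⌋=108 ⌊9548/87⌋=109 ⌊9625/87⌋=110 ⌊9702/87⌋=111 ⌊9779/87⌋=112 ⌊9856/87⌋=113 ⌊9933/87⌋=114
  n=130…139: ⌊10010/87⌋=115 ⌊10087/87⌋=115 ⌊10164/87⌋=116 ⌊10241/87⌋=117 ⌊10318/87⌋=118 ⌊10395/87⌋=119 ⌊10472/87⌋=120 ⌊10549/87⌋=121 ⌊10626/87⌋=122 ⌊10703/87⌋=123
s_n = t_(n+1) − t_n for n = 0 … 138 gives
prefix = 0111111101111111101111111101111111011111111011111111011111110111111110111111110111111110111111101111111101111111101111111011111111011111111
slide a length-5 window over [0..4] … [134..138] (135 windows); first occurrence of each distinct factor:
  [  0..  4] 01111
  [  1..  5] 11111
  [  4..  8] 11110
  [  5..  9] 11101
  [  6.. 10] 11011
  [  7.. 11] 10111
  (the other 129 windows repeat one of these)
distinct factors: {01111, 10111, 11011, 11101, 11110, 11111}
count = 6  (Sturmian bound for length 5 is 6)
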